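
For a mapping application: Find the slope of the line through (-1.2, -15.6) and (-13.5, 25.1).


slope = (y2-y1)/(x2-x1) = (25.1-(-15.6))/((-13.5)-(-1.2)) = 40.7/(-12.3) = -3.3089

-3.3089


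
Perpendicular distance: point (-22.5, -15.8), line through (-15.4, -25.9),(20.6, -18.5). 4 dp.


|cross product| = 416.14
|line direction| = sqrt(1350.76) = 36.7527
Distance = 416.14/sqrt(1350.76) = 11.3227

11.3227


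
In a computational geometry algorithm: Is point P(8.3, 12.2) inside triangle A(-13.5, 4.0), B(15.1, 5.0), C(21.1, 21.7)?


Cross products: AB x AP = 212.72, BC x BP = 156.76, CA x CP = 102.14
All same sign? yes

Yes, inside


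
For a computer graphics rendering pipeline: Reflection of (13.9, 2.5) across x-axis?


Reflection over x-axis: (x,y) -> (x,-y)
(13.9, 2.5) -> (13.9, -2.5)

(13.9, -2.5)


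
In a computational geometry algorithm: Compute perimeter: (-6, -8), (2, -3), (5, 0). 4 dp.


Sides: (-6, -8)->(2, -3): sqrt(89) = 9.433981, (2, -3)->(5, 0): sqrt(18) = 4.242641, (5, 0)->(-6, -8): sqrt(185) = 13.601471
Sum = 27.278093
Perimeter = 27.2781

27.2781


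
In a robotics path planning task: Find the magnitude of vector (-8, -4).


|u| = sqrt((-8)^2 + (-4)^2) = sqrt(80) = 8.9443

8.9443


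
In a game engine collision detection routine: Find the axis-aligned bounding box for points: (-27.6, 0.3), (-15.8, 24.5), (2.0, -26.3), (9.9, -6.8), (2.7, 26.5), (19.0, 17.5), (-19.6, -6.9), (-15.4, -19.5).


x range: [-27.6, 19]
y range: [-26.3, 26.5]
Bounding box: (-27.6,-26.3) to (19,26.5)

(-27.6,-26.3) to (19,26.5)


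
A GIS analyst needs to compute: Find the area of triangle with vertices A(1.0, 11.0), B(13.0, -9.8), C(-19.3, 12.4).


Area = |x_A(y_B-y_C) + x_B(y_C-y_A) + x_C(y_A-y_B)|/2
= |(-22.2) + 18.2 + (-401.44)|/2
= 405.44/2 = 202.72

202.72


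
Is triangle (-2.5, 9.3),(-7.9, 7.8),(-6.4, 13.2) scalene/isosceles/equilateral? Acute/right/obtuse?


Side lengths squared: AB^2=31.41, BC^2=31.41, CA^2=30.42
Sorted: [30.42, 31.41, 31.41]
By sides: Isosceles, By angles: Acute

Isosceles, Acute


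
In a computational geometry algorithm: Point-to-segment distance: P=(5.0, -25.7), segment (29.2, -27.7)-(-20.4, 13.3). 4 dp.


Project P onto AB: t = 0.3097 (clamped to [0,1])
Closest point on segment: (13.8412, -15.0043)
Distance: 13.8768

13.8768


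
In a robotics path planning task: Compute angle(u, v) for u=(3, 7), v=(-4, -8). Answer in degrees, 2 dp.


u.v = -68, |u| = sqrt(58) = 7.6158, |v| = sqrt(80) = 8.9443
cos(theta) = u.v/(|u||v|) = -68/sqrt(4640) = -0.998274
theta = acos(-0.998274) = 176.63 degrees

176.63 degrees


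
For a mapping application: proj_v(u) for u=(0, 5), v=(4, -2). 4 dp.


u.v = -10, |v| = sqrt(20) = 4.4721
Scalar projection = u.v / |v| = -10 / sqrt(20) = -2.2361

-2.2361


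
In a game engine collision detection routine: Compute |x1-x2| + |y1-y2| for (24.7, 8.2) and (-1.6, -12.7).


|24.7-(-1.6)| + |8.2-(-12.7)| = 26.3 + 20.9 = 47.2

47.2


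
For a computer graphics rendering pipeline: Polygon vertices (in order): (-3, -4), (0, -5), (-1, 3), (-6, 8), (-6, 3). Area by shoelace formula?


Shoelace sum: ((-3)*(-5) - 0*(-4)) + (0*3 - (-1)*(-5)) + ((-1)*8 - (-6)*3) + ((-6)*3 - (-6)*8) + ((-6)*(-4) - (-3)*3)
= 83
Area = |83|/2 = 41.5

41.5


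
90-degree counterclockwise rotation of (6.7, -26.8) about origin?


90° CCW: (x,y) -> (-y, x)
(6.7,-26.8) -> (26.8, 6.7)

(26.8, 6.7)


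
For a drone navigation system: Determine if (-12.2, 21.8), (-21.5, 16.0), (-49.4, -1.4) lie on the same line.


Cross product: ((-21.5)-(-12.2))*((-1.4)-21.8) - (16-21.8)*((-49.4)-(-12.2))
= 0

Yes, collinear


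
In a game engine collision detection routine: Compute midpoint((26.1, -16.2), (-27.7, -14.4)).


M = ((26.1+(-27.7))/2, ((-16.2)+(-14.4))/2)
= (-0.8, -15.3)

(-0.8, -15.3)


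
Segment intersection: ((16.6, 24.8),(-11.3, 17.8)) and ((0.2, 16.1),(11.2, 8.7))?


Cross products: d1=217.06, d2=-66.4, d3=127.93, d4=411.39
d1*d2 < 0 and d3*d4 < 0? no

No, they don't intersect


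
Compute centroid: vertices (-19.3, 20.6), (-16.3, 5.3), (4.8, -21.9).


Centroid = ((x_A+x_B+x_C)/3, (y_A+y_B+y_C)/3)
= (((-19.3)+(-16.3)+4.8)/3, (20.6+5.3+(-21.9))/3)
= (-10.2667, 1.3333)

(-10.2667, 1.3333)


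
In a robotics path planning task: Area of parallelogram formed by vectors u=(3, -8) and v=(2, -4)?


|u x v| = |3*(-4) - (-8)*2|
= |(-12) - (-16)| = 4

4


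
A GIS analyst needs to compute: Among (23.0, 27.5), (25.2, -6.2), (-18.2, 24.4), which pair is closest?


d(P0,P1) = 33.7717, d(P0,P2) = 41.3165, d(P1,P2) = 53.1029
Closest: P0 and P1

Closest pair: (23.0, 27.5) and (25.2, -6.2), distance = 33.7717


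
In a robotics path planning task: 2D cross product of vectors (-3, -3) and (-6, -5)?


u x v = u_x*v_y - u_y*v_x = (-3)*(-5) - (-3)*(-6)
= 15 - 18 = -3

-3


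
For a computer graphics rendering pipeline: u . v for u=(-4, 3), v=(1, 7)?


u . v = u_x*v_x + u_y*v_y = (-4)*1 + 3*7
= (-4) + 21 = 17

17


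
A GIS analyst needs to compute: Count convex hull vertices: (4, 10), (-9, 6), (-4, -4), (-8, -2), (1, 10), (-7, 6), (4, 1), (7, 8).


Convex hull vertices (CCW): (-9, 6), (-8, -2), (-4, -4), (4, 1), (7, 8), (4, 10), (1, 10)
Count = 7

7


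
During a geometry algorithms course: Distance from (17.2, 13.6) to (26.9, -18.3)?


dx=9.7, dy=-31.9
d^2 = 9.7^2 + (-31.9)^2 = 1111.7
d = sqrt(1111.7) = 33.3422

33.3422


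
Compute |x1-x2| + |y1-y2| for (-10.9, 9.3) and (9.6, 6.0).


|(-10.9)-9.6| + |9.3-6| = 20.5 + 3.3 = 23.8

23.8


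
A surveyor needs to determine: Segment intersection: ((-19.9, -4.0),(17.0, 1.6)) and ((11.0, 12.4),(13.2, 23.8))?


Cross products: d1=316.18, d2=-92.16, d3=432.12, d4=840.46
d1*d2 < 0 and d3*d4 < 0? no

No, they don't intersect


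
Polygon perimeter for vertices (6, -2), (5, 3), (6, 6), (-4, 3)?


Sides: (6, -2)->(5, 3): sqrt(26) = 5.09902, (5, 3)->(6, 6): sqrt(10) = 3.162278, (6, 6)->(-4, 3): sqrt(109) = 10.440307, (-4, 3)->(6, -2): sqrt(125) = 11.18034
Sum = 29.881945
Perimeter = 29.8819

29.8819


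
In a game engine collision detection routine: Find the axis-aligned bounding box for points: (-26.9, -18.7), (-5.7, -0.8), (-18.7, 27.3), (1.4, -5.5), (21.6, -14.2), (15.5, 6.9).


x range: [-26.9, 21.6]
y range: [-18.7, 27.3]
Bounding box: (-26.9,-18.7) to (21.6,27.3)

(-26.9,-18.7) to (21.6,27.3)


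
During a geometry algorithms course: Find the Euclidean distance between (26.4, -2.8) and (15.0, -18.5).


dx=-11.4, dy=-15.7
d^2 = (-11.4)^2 + (-15.7)^2 = 376.45
d = sqrt(376.45) = 19.4023

19.4023


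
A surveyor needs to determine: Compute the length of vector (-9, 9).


|u| = sqrt((-9)^2 + 9^2) = sqrt(162) = 12.7279

12.7279


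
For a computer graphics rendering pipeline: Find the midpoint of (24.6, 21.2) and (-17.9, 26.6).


M = ((24.6+(-17.9))/2, (21.2+26.6)/2)
= (3.35, 23.9)

(3.35, 23.9)


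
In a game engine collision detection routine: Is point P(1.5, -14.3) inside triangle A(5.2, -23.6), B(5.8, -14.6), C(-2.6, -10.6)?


Cross products: AB x AP = 38.88, BC x BP = 14.68, CA x CP = 24.44
All same sign? yes

Yes, inside


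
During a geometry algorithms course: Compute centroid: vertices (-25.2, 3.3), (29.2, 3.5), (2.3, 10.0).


Centroid = ((x_A+x_B+x_C)/3, (y_A+y_B+y_C)/3)
= (((-25.2)+29.2+2.3)/3, (3.3+3.5+10)/3)
= (2.1, 5.6)

(2.1, 5.6)


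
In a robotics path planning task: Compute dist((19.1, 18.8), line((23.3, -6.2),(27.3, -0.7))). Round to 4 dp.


|cross product| = 123.1
|line direction| = sqrt(46.25) = 6.8007
Distance = 123.1/sqrt(46.25) = 18.101

18.101


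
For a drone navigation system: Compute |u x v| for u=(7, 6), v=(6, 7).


|u x v| = |7*7 - 6*6|
= |49 - 36| = 13

13


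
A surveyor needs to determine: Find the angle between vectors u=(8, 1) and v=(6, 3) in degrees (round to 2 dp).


u.v = 51, |u| = sqrt(65) = 8.0623, |v| = sqrt(45) = 6.7082
cos(theta) = u.v/(|u||v|) = 51/sqrt(2925) = 0.94299
theta = acos(0.94299) = 19.44 degrees

19.44 degrees


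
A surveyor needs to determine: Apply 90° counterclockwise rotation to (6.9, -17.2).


90° CCW: (x,y) -> (-y, x)
(6.9,-17.2) -> (17.2, 6.9)

(17.2, 6.9)


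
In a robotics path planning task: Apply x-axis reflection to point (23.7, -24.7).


Reflection over x-axis: (x,y) -> (x,-y)
(23.7, -24.7) -> (23.7, 24.7)

(23.7, 24.7)


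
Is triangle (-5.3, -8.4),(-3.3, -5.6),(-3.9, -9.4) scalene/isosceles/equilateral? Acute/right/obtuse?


Side lengths squared: AB^2=11.84, BC^2=14.8, CA^2=2.96
Sorted: [2.96, 11.84, 14.8]
By sides: Scalene, By angles: Right

Scalene, Right


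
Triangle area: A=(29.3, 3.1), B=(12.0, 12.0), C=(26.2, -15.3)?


Area = |x_A(y_B-y_C) + x_B(y_C-y_A) + x_C(y_A-y_B)|/2
= |799.89 + (-220.8) + (-233.18)|/2
= 345.91/2 = 172.955

172.955


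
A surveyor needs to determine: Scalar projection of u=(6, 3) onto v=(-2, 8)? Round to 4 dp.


u.v = 12, |v| = sqrt(68) = 8.2462
Scalar projection = u.v / |v| = 12 / sqrt(68) = 1.4552

1.4552


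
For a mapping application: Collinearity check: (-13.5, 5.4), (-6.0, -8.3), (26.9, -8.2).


Cross product: ((-6)-(-13.5))*((-8.2)-5.4) - ((-8.3)-5.4)*(26.9-(-13.5))
= 451.48

No, not collinear


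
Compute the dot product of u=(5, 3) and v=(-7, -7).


u . v = u_x*v_x + u_y*v_y = 5*(-7) + 3*(-7)
= (-35) + (-21) = -56

-56


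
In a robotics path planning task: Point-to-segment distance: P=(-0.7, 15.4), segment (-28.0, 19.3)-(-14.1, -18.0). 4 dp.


Project P onto AB: t = 0.3313 (clamped to [0,1])
Closest point on segment: (-23.395, 6.9426)
Distance: 24.2196

24.2196


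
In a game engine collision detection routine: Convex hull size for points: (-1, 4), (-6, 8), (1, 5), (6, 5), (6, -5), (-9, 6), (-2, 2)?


Convex hull vertices (CCW): (-9, 6), (6, -5), (6, 5), (-6, 8)
Count = 4

4


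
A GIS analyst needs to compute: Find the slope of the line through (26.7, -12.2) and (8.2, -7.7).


slope = (y2-y1)/(x2-x1) = ((-7.7)-(-12.2))/(8.2-26.7) = 4.5/(-18.5) = -0.2432

-0.2432


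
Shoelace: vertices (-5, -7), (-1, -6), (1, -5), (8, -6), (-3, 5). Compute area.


Shoelace sum: ((-5)*(-6) - (-1)*(-7)) + ((-1)*(-5) - 1*(-6)) + (1*(-6) - 8*(-5)) + (8*5 - (-3)*(-6)) + ((-3)*(-7) - (-5)*5)
= 136
Area = |136|/2 = 68

68


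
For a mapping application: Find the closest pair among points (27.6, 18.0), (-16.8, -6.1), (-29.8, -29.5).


d(P0,P1) = 50.519, d(P0,P2) = 74.5051, d(P1,P2) = 26.7686
Closest: P1 and P2

Closest pair: (-16.8, -6.1) and (-29.8, -29.5), distance = 26.7686


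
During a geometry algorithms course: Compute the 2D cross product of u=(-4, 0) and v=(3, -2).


u x v = u_x*v_y - u_y*v_x = (-4)*(-2) - 0*3
= 8 - 0 = 8

8


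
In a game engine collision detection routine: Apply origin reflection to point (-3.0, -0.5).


Reflection over origin: (x,y) -> (-x,-y)
(-3, -0.5) -> (3, 0.5)

(3, 0.5)


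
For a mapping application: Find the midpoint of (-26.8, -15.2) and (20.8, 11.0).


M = (((-26.8)+20.8)/2, ((-15.2)+11)/2)
= (-3, -2.1)

(-3, -2.1)


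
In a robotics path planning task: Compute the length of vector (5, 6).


|u| = sqrt(5^2 + 6^2) = sqrt(61) = 7.8102

7.8102


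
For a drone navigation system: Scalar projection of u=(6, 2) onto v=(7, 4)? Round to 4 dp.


u.v = 50, |v| = sqrt(65) = 8.0623
Scalar projection = u.v / |v| = 50 / sqrt(65) = 6.2017

6.2017


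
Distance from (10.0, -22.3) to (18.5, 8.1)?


dx=8.5, dy=30.4
d^2 = 8.5^2 + 30.4^2 = 996.41
d = sqrt(996.41) = 31.566

31.566


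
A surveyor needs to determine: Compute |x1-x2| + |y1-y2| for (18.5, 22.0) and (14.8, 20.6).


|18.5-14.8| + |22-20.6| = 3.7 + 1.4 = 5.1

5.1


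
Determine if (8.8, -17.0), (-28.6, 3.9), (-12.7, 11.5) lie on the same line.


Cross product: ((-28.6)-8.8)*(11.5-(-17)) - (3.9-(-17))*((-12.7)-8.8)
= -616.55

No, not collinear


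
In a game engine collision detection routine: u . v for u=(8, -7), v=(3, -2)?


u . v = u_x*v_x + u_y*v_y = 8*3 + (-7)*(-2)
= 24 + 14 = 38

38


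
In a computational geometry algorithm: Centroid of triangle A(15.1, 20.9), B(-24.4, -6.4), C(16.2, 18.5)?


Centroid = ((x_A+x_B+x_C)/3, (y_A+y_B+y_C)/3)
= ((15.1+(-24.4)+16.2)/3, (20.9+(-6.4)+18.5)/3)
= (2.3, 11)

(2.3, 11)


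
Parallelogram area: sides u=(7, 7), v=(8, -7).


|u x v| = |7*(-7) - 7*8|
= |(-49) - 56| = 105

105


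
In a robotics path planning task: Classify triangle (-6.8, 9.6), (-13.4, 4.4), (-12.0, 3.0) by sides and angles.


Side lengths squared: AB^2=70.6, BC^2=3.92, CA^2=70.6
Sorted: [3.92, 70.6, 70.6]
By sides: Isosceles, By angles: Acute

Isosceles, Acute


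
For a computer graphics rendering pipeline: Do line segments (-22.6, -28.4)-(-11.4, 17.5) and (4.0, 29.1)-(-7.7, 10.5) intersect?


Cross products: d1=177.99, d2=-150.72, d3=-576.94, d4=-248.23
d1*d2 < 0 and d3*d4 < 0? no

No, they don't intersect


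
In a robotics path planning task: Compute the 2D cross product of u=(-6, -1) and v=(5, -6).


u x v = u_x*v_y - u_y*v_x = (-6)*(-6) - (-1)*5
= 36 - (-5) = 41

41


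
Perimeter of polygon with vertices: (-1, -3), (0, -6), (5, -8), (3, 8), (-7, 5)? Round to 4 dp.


Sides: (-1, -3)->(0, -6): sqrt(10) = 3.162278, (0, -6)->(5, -8): sqrt(29) = 5.385165, (5, -8)->(3, 8): sqrt(260) = 16.124515, (3, 8)->(-7, 5): sqrt(109) = 10.440307, (-7, 5)->(-1, -3): sqrt(100) = 10
Sum = 45.112265
Perimeter = 45.1123

45.1123


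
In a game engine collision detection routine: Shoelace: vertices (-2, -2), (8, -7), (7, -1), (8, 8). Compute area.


Shoelace sum: ((-2)*(-7) - 8*(-2)) + (8*(-1) - 7*(-7)) + (7*8 - 8*(-1)) + (8*(-2) - (-2)*8)
= 135
Area = |135|/2 = 67.5

67.5


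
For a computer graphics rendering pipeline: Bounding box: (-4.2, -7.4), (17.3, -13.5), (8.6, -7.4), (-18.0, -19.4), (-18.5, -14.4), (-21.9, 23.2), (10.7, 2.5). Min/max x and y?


x range: [-21.9, 17.3]
y range: [-19.4, 23.2]
Bounding box: (-21.9,-19.4) to (17.3,23.2)

(-21.9,-19.4) to (17.3,23.2)


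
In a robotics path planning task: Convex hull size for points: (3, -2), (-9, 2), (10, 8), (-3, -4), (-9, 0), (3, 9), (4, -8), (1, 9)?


Convex hull vertices (CCW): (-9, 0), (-3, -4), (4, -8), (10, 8), (3, 9), (1, 9), (-9, 2)
Count = 7

7


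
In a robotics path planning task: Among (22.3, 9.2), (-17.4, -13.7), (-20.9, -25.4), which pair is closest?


d(P0,P1) = 45.8312, d(P0,P2) = 55.348, d(P1,P2) = 12.2123
Closest: P1 and P2

Closest pair: (-17.4, -13.7) and (-20.9, -25.4), distance = 12.2123


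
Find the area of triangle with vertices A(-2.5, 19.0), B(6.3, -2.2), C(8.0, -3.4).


Area = |x_A(y_B-y_C) + x_B(y_C-y_A) + x_C(y_A-y_B)|/2
= |(-3) + (-141.12) + 169.6|/2
= 25.48/2 = 12.74

12.74


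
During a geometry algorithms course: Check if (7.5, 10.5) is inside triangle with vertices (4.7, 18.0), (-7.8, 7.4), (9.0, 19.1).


Cross products: AB x AP = 123.43, BC x BP = -126.93, CA x CP = 35.33
All same sign? no

No, outside


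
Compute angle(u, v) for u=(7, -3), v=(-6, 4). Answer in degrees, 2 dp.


u.v = -54, |u| = sqrt(58) = 7.6158, |v| = sqrt(52) = 7.2111
cos(theta) = u.v/(|u||v|) = -54/sqrt(3016) = -0.983282
theta = acos(-0.983282) = 169.51 degrees

169.51 degrees


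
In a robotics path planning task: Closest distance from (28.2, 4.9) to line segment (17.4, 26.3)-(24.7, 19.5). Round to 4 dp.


Project P onto AB: t = 1 (clamped to [0,1])
Closest point on segment: (24.7, 19.5)
Distance: 15.0137

15.0137


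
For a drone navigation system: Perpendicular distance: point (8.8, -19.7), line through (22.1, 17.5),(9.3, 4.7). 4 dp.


|cross product| = 305.92
|line direction| = sqrt(327.68) = 18.1019
Distance = 305.92/sqrt(327.68) = 16.8999

16.8999


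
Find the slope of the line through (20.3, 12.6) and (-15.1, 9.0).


slope = (y2-y1)/(x2-x1) = (9-12.6)/((-15.1)-20.3) = (-3.6)/(-35.4) = 0.1017

0.1017


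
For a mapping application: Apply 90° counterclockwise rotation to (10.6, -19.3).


90° CCW: (x,y) -> (-y, x)
(10.6,-19.3) -> (19.3, 10.6)

(19.3, 10.6)


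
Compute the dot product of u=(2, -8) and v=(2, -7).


u . v = u_x*v_x + u_y*v_y = 2*2 + (-8)*(-7)
= 4 + 56 = 60

60


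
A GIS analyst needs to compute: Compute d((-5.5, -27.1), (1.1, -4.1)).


dx=6.6, dy=23
d^2 = 6.6^2 + 23^2 = 572.56
d = sqrt(572.56) = 23.9282

23.9282


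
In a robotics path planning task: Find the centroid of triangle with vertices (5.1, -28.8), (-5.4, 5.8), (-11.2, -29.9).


Centroid = ((x_A+x_B+x_C)/3, (y_A+y_B+y_C)/3)
= ((5.1+(-5.4)+(-11.2))/3, ((-28.8)+5.8+(-29.9))/3)
= (-3.8333, -17.6333)

(-3.8333, -17.6333)


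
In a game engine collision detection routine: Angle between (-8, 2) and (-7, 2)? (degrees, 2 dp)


u.v = 60, |u| = sqrt(68) = 8.2462, |v| = sqrt(53) = 7.2801
cos(theta) = u.v/(|u||v|) = 60/sqrt(3604) = 0.999445
theta = acos(0.999445) = 1.91 degrees

1.91 degrees


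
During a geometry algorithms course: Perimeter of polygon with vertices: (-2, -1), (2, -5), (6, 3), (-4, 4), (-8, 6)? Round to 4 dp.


Sides: (-2, -1)->(2, -5): sqrt(32) = 5.656854, (2, -5)->(6, 3): sqrt(80) = 8.944272, (6, 3)->(-4, 4): sqrt(101) = 10.049876, (-4, 4)->(-8, 6): sqrt(20) = 4.472136, (-8, 6)->(-2, -1): sqrt(85) = 9.219544
Sum = 38.342682
Perimeter = 38.3427

38.3427


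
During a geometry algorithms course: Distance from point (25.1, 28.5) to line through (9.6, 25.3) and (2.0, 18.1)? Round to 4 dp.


|cross product| = 87.28
|line direction| = sqrt(109.6) = 10.469
Distance = 87.28/sqrt(109.6) = 8.337

8.337


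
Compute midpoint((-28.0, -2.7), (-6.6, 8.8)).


M = (((-28)+(-6.6))/2, ((-2.7)+8.8)/2)
= (-17.3, 3.05)

(-17.3, 3.05)


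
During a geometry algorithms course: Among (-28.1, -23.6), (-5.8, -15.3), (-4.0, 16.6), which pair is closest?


d(P0,P1) = 23.7945, d(P0,P2) = 46.8706, d(P1,P2) = 31.9507
Closest: P0 and P1

Closest pair: (-28.1, -23.6) and (-5.8, -15.3), distance = 23.7945


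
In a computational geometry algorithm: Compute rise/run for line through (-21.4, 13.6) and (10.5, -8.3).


slope = (y2-y1)/(x2-x1) = ((-8.3)-13.6)/(10.5-(-21.4)) = (-21.9)/31.9 = -0.6865

-0.6865


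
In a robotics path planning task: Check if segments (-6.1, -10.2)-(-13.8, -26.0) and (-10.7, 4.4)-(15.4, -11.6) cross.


Cross products: d1=-307.46, d2=-843.04, d3=-185.1, d4=350.48
d1*d2 < 0 and d3*d4 < 0? no

No, they don't intersect


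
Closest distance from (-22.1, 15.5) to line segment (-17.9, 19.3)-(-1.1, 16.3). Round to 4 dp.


Project P onto AB: t = 0 (clamped to [0,1])
Closest point on segment: (-17.9, 19.3)
Distance: 5.6639

5.6639


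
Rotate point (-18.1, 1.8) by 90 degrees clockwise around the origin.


90° CW: (x,y) -> (y, -x)
(-18.1,1.8) -> (1.8, 18.1)

(1.8, 18.1)


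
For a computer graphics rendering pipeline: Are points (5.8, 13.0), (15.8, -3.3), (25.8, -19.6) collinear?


Cross product: (15.8-5.8)*((-19.6)-13) - ((-3.3)-13)*(25.8-5.8)
= 0

Yes, collinear


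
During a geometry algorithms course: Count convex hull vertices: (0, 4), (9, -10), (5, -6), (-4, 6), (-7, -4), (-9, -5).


Convex hull vertices (CCW): (-9, -5), (9, -10), (0, 4), (-4, 6)
Count = 4

4


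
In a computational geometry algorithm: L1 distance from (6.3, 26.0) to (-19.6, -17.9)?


|6.3-(-19.6)| + |26-(-17.9)| = 25.9 + 43.9 = 69.8

69.8


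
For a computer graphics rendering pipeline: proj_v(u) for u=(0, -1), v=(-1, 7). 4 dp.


u.v = -7, |v| = sqrt(50) = 7.0711
Scalar projection = u.v / |v| = -7 / sqrt(50) = -0.9899

-0.9899


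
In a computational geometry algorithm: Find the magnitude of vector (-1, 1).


|u| = sqrt((-1)^2 + 1^2) = sqrt(2) = 1.4142

1.4142


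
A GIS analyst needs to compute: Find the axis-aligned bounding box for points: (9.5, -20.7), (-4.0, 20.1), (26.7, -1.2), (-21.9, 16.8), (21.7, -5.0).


x range: [-21.9, 26.7]
y range: [-20.7, 20.1]
Bounding box: (-21.9,-20.7) to (26.7,20.1)

(-21.9,-20.7) to (26.7,20.1)


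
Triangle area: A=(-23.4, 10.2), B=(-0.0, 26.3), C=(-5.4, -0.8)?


Area = |x_A(y_B-y_C) + x_B(y_C-y_A) + x_C(y_A-y_B)|/2
= |(-634.14) + 0 + 86.94|/2
= 547.2/2 = 273.6

273.6


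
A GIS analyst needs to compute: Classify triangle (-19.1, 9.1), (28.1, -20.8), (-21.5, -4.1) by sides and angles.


Side lengths squared: AB^2=3121.85, BC^2=2739.05, CA^2=180
Sorted: [180, 2739.05, 3121.85]
By sides: Scalene, By angles: Obtuse

Scalene, Obtuse


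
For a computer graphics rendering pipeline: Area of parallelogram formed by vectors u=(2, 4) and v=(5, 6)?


|u x v| = |2*6 - 4*5|
= |12 - 20| = 8

8


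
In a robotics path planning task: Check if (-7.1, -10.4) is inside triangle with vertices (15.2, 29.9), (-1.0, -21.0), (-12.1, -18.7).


Cross products: AB x AP = -482.21, BC x BP = -103.63, CA x CP = -16.41
All same sign? yes

Yes, inside


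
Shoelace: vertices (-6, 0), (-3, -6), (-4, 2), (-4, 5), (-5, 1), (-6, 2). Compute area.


Shoelace sum: ((-6)*(-6) - (-3)*0) + ((-3)*2 - (-4)*(-6)) + ((-4)*5 - (-4)*2) + ((-4)*1 - (-5)*5) + ((-5)*2 - (-6)*1) + ((-6)*0 - (-6)*2)
= 23
Area = |23|/2 = 11.5

11.5


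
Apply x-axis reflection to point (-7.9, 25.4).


Reflection over x-axis: (x,y) -> (x,-y)
(-7.9, 25.4) -> (-7.9, -25.4)

(-7.9, -25.4)


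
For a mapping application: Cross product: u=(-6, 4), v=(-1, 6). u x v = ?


u x v = u_x*v_y - u_y*v_x = (-6)*6 - 4*(-1)
= (-36) - (-4) = -32

-32


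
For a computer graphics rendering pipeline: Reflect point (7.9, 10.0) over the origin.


Reflection over origin: (x,y) -> (-x,-y)
(7.9, 10) -> (-7.9, -10)

(-7.9, -10)


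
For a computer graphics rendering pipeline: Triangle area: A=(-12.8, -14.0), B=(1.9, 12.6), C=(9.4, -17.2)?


Area = |x_A(y_B-y_C) + x_B(y_C-y_A) + x_C(y_A-y_B)|/2
= |(-381.44) + (-6.08) + (-250.04)|/2
= 637.56/2 = 318.78

318.78


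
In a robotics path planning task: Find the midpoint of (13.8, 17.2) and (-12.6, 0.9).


M = ((13.8+(-12.6))/2, (17.2+0.9)/2)
= (0.6, 9.05)

(0.6, 9.05)


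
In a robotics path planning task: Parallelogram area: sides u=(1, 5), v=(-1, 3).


|u x v| = |1*3 - 5*(-1)|
= |3 - (-5)| = 8

8


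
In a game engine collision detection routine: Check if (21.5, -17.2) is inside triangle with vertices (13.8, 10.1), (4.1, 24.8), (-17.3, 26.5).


Cross products: AB x AP = 151.62, BC x BP = 869.22, CA x CP = -722.75
All same sign? no

No, outside


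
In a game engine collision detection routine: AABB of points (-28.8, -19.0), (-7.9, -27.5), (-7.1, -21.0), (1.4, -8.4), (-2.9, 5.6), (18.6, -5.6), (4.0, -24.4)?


x range: [-28.8, 18.6]
y range: [-27.5, 5.6]
Bounding box: (-28.8,-27.5) to (18.6,5.6)

(-28.8,-27.5) to (18.6,5.6)


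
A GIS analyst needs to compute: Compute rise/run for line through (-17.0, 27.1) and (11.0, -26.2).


slope = (y2-y1)/(x2-x1) = ((-26.2)-27.1)/(11-(-17)) = (-53.3)/28 = -1.9036

-1.9036


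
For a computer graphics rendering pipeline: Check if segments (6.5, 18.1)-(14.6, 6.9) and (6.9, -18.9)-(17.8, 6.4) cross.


Cross products: d1=413.42, d2=86.41, d3=-295.22, d4=31.79
d1*d2 < 0 and d3*d4 < 0? no

No, they don't intersect


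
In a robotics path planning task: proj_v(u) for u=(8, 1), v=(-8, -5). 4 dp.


u.v = -69, |v| = sqrt(89) = 9.434
Scalar projection = u.v / |v| = -69 / sqrt(89) = -7.314

-7.314


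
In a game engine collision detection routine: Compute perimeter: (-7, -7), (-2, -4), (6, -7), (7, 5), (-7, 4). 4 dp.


Sides: (-7, -7)->(-2, -4): sqrt(34) = 5.830952, (-2, -4)->(6, -7): sqrt(73) = 8.544004, (6, -7)->(7, 5): sqrt(145) = 12.041595, (7, 5)->(-7, 4): sqrt(197) = 14.035669, (-7, 4)->(-7, -7): sqrt(121) = 11
Sum = 51.45222
Perimeter = 51.4522

51.4522


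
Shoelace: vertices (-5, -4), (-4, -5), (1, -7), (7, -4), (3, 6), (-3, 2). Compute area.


Shoelace sum: ((-5)*(-5) - (-4)*(-4)) + ((-4)*(-7) - 1*(-5)) + (1*(-4) - 7*(-7)) + (7*6 - 3*(-4)) + (3*2 - (-3)*6) + ((-3)*(-4) - (-5)*2)
= 187
Area = |187|/2 = 93.5

93.5


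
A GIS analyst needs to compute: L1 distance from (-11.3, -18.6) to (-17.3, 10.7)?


|(-11.3)-(-17.3)| + |(-18.6)-10.7| = 6 + 29.3 = 35.3

35.3


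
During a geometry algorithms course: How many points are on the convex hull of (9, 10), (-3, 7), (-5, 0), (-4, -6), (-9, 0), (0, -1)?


Convex hull vertices (CCW): (-9, 0), (-4, -6), (9, 10), (-3, 7)
Count = 4

4


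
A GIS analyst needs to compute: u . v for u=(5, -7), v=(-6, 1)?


u . v = u_x*v_x + u_y*v_y = 5*(-6) + (-7)*1
= (-30) + (-7) = -37

-37


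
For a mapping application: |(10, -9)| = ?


|u| = sqrt(10^2 + (-9)^2) = sqrt(181) = 13.4536

13.4536


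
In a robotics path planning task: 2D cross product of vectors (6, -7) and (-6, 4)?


u x v = u_x*v_y - u_y*v_x = 6*4 - (-7)*(-6)
= 24 - 42 = -18

-18


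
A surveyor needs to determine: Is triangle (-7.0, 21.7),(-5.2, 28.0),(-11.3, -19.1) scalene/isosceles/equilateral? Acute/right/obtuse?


Side lengths squared: AB^2=42.93, BC^2=2255.62, CA^2=1683.13
Sorted: [42.93, 1683.13, 2255.62]
By sides: Scalene, By angles: Obtuse

Scalene, Obtuse


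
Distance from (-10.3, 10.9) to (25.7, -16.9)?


dx=36, dy=-27.8
d^2 = 36^2 + (-27.8)^2 = 2068.84
d = sqrt(2068.84) = 45.4845

45.4845


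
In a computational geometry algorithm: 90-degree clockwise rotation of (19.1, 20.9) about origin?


90° CW: (x,y) -> (y, -x)
(19.1,20.9) -> (20.9, -19.1)

(20.9, -19.1)


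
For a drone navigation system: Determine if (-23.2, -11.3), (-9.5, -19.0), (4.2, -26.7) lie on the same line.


Cross product: ((-9.5)-(-23.2))*((-26.7)-(-11.3)) - ((-19)-(-11.3))*(4.2-(-23.2))
= 0

Yes, collinear


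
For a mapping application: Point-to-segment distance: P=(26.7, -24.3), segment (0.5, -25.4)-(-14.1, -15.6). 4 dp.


Project P onto AB: t = 0 (clamped to [0,1])
Closest point on segment: (0.5, -25.4)
Distance: 26.2231

26.2231


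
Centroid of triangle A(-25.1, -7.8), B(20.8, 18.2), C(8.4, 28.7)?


Centroid = ((x_A+x_B+x_C)/3, (y_A+y_B+y_C)/3)
= (((-25.1)+20.8+8.4)/3, ((-7.8)+18.2+28.7)/3)
= (1.3667, 13.0333)

(1.3667, 13.0333)


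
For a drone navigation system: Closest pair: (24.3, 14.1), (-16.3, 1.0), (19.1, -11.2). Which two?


d(P0,P1) = 42.6611, d(P0,P2) = 25.8289, d(P1,P2) = 37.4433
Closest: P0 and P2

Closest pair: (24.3, 14.1) and (19.1, -11.2), distance = 25.8289


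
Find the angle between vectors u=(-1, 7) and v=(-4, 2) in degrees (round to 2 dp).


u.v = 18, |u| = sqrt(50) = 7.0711, |v| = sqrt(20) = 4.4721
cos(theta) = u.v/(|u||v|) = 18/sqrt(1000) = 0.56921
theta = acos(0.56921) = 55.3 degrees

55.3 degrees


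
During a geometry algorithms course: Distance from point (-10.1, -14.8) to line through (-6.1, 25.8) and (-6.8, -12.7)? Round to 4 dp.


|cross product| = 125.58
|line direction| = sqrt(1482.74) = 38.5064
Distance = 125.58/sqrt(1482.74) = 3.2613

3.2613


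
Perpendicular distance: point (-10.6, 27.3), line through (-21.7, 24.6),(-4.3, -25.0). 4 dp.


|cross product| = 597.54
|line direction| = sqrt(2762.92) = 52.5635
Distance = 597.54/sqrt(2762.92) = 11.368

11.368


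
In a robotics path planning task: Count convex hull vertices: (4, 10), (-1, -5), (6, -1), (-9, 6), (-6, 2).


Convex hull vertices (CCW): (-9, 6), (-1, -5), (6, -1), (4, 10)
Count = 4

4


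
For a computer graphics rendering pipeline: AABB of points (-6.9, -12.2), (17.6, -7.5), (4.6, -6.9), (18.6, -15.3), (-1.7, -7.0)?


x range: [-6.9, 18.6]
y range: [-15.3, -6.9]
Bounding box: (-6.9,-15.3) to (18.6,-6.9)

(-6.9,-15.3) to (18.6,-6.9)


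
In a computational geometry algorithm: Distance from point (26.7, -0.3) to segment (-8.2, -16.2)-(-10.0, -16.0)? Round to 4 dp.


Project P onto AB: t = 0 (clamped to [0,1])
Closest point on segment: (-8.2, -16.2)
Distance: 38.3513

38.3513


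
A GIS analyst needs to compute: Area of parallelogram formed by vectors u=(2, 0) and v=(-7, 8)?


|u x v| = |2*8 - 0*(-7)|
= |16 - 0| = 16

16


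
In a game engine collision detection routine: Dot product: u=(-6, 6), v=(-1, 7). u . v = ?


u . v = u_x*v_x + u_y*v_y = (-6)*(-1) + 6*7
= 6 + 42 = 48

48


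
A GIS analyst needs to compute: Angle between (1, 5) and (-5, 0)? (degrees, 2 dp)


u.v = -5, |u| = sqrt(26) = 5.099, |v| = sqrt(25) = 5
cos(theta) = u.v/(|u||v|) = -5/sqrt(650) = -0.196116
theta = acos(-0.196116) = 101.31 degrees

101.31 degrees


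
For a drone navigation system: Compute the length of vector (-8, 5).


|u| = sqrt((-8)^2 + 5^2) = sqrt(89) = 9.434

9.434


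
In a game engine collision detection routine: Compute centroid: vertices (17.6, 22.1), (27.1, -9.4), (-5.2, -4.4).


Centroid = ((x_A+x_B+x_C)/3, (y_A+y_B+y_C)/3)
= ((17.6+27.1+(-5.2))/3, (22.1+(-9.4)+(-4.4))/3)
= (13.1667, 2.7667)

(13.1667, 2.7667)


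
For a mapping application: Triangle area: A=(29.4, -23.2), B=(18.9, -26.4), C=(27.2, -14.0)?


Area = |x_A(y_B-y_C) + x_B(y_C-y_A) + x_C(y_A-y_B)|/2
= |(-364.56) + 173.88 + 87.04|/2
= 103.64/2 = 51.82

51.82


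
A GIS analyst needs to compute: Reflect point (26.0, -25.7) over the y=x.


Reflection over y=x: (x,y) -> (y,x)
(26, -25.7) -> (-25.7, 26)

(-25.7, 26)


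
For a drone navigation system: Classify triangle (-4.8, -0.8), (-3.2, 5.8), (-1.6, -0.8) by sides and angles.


Side lengths squared: AB^2=46.12, BC^2=46.12, CA^2=10.24
Sorted: [10.24, 46.12, 46.12]
By sides: Isosceles, By angles: Acute

Isosceles, Acute


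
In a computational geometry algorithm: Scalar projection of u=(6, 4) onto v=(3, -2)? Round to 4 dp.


u.v = 10, |v| = sqrt(13) = 3.6056
Scalar projection = u.v / |v| = 10 / sqrt(13) = 2.7735

2.7735


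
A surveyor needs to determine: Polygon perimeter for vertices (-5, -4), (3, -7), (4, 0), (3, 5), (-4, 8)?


Sides: (-5, -4)->(3, -7): sqrt(73) = 8.544004, (3, -7)->(4, 0): sqrt(50) = 7.071068, (4, 0)->(3, 5): sqrt(26) = 5.09902, (3, 5)->(-4, 8): sqrt(58) = 7.615773, (-4, 8)->(-5, -4): sqrt(145) = 12.041595
Sum = 40.37146
Perimeter = 40.3715

40.3715


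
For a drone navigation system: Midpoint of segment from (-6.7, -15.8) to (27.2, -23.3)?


M = (((-6.7)+27.2)/2, ((-15.8)+(-23.3))/2)
= (10.25, -19.55)

(10.25, -19.55)


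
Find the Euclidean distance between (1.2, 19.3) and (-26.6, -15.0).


dx=-27.8, dy=-34.3
d^2 = (-27.8)^2 + (-34.3)^2 = 1949.33
d = sqrt(1949.33) = 44.1512

44.1512


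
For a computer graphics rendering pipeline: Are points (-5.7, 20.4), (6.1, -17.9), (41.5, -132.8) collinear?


Cross product: (6.1-(-5.7))*((-132.8)-20.4) - ((-17.9)-20.4)*(41.5-(-5.7))
= 0

Yes, collinear


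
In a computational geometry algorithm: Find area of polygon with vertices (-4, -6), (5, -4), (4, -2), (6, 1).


Shoelace sum: ((-4)*(-4) - 5*(-6)) + (5*(-2) - 4*(-4)) + (4*1 - 6*(-2)) + (6*(-6) - (-4)*1)
= 36
Area = |36|/2 = 18

18


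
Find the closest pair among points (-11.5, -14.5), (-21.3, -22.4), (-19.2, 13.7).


d(P0,P1) = 12.5877, d(P0,P2) = 29.2323, d(P1,P2) = 36.161
Closest: P0 and P1

Closest pair: (-11.5, -14.5) and (-21.3, -22.4), distance = 12.5877


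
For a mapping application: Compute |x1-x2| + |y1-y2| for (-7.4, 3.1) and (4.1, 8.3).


|(-7.4)-4.1| + |3.1-8.3| = 11.5 + 5.2 = 16.7

16.7


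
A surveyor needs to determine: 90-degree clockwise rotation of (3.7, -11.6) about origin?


90° CW: (x,y) -> (y, -x)
(3.7,-11.6) -> (-11.6, -3.7)

(-11.6, -3.7)


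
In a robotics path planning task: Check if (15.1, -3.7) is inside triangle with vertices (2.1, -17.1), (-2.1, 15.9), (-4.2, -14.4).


Cross products: AB x AP = -485.28, BC x BP = 562.32, CA x CP = 119.52
All same sign? no

No, outside


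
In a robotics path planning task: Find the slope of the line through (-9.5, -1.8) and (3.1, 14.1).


slope = (y2-y1)/(x2-x1) = (14.1-(-1.8))/(3.1-(-9.5)) = 15.9/12.6 = 1.2619

1.2619


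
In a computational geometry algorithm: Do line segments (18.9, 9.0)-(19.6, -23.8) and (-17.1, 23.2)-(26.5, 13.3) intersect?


Cross products: d1=-262.72, d2=-1685.87, d3=-1170.86, d4=252.29
d1*d2 < 0 and d3*d4 < 0? no

No, they don't intersect


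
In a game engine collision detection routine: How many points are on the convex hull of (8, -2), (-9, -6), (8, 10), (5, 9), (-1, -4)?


Convex hull vertices (CCW): (-9, -6), (8, -2), (8, 10), (5, 9)
Count = 4

4


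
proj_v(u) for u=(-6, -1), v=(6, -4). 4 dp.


u.v = -32, |v| = sqrt(52) = 7.2111
Scalar projection = u.v / |v| = -32 / sqrt(52) = -4.4376

-4.4376


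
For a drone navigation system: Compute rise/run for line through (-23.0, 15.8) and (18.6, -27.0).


slope = (y2-y1)/(x2-x1) = ((-27)-15.8)/(18.6-(-23)) = (-42.8)/41.6 = -1.0288

-1.0288


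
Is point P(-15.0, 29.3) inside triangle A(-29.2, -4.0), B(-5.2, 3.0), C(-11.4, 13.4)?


Cross products: AB x AP = 699.8, BC x BP = -61.14, CA x CP = -345.66
All same sign? no

No, outside


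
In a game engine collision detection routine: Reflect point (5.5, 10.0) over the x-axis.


Reflection over x-axis: (x,y) -> (x,-y)
(5.5, 10) -> (5.5, -10)

(5.5, -10)


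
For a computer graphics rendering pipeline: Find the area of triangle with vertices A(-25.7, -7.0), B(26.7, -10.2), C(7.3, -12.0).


Area = |x_A(y_B-y_C) + x_B(y_C-y_A) + x_C(y_A-y_B)|/2
= |(-46.26) + (-133.5) + 23.36|/2
= 156.4/2 = 78.2

78.2


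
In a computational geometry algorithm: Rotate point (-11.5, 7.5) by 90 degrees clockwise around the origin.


90° CW: (x,y) -> (y, -x)
(-11.5,7.5) -> (7.5, 11.5)

(7.5, 11.5)


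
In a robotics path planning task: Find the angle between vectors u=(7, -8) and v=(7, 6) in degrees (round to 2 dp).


u.v = 1, |u| = sqrt(113) = 10.6301, |v| = sqrt(85) = 9.2195
cos(theta) = u.v/(|u||v|) = 1/sqrt(9605) = 0.010204
theta = acos(0.010204) = 89.42 degrees

89.42 degrees


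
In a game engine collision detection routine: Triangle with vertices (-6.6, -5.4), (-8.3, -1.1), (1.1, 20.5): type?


Side lengths squared: AB^2=21.38, BC^2=554.92, CA^2=730.1
Sorted: [21.38, 554.92, 730.1]
By sides: Scalene, By angles: Obtuse

Scalene, Obtuse


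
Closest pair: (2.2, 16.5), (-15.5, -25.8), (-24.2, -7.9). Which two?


d(P0,P1) = 45.8539, d(P0,P2) = 35.9489, d(P1,P2) = 19.9023
Closest: P1 and P2

Closest pair: (-15.5, -25.8) and (-24.2, -7.9), distance = 19.9023


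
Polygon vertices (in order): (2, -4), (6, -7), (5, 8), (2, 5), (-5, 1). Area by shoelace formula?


Shoelace sum: (2*(-7) - 6*(-4)) + (6*8 - 5*(-7)) + (5*5 - 2*8) + (2*1 - (-5)*5) + ((-5)*(-4) - 2*1)
= 147
Area = |147|/2 = 73.5

73.5


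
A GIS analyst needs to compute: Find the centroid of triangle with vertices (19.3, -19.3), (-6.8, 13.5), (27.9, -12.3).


Centroid = ((x_A+x_B+x_C)/3, (y_A+y_B+y_C)/3)
= ((19.3+(-6.8)+27.9)/3, ((-19.3)+13.5+(-12.3))/3)
= (13.4667, -6.0333)

(13.4667, -6.0333)


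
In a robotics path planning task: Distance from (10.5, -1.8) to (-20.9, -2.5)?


dx=-31.4, dy=-0.7
d^2 = (-31.4)^2 + (-0.7)^2 = 986.45
d = sqrt(986.45) = 31.4078

31.4078


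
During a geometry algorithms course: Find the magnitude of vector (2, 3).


|u| = sqrt(2^2 + 3^2) = sqrt(13) = 3.6056

3.6056


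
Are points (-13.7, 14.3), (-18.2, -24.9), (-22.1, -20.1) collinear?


Cross product: ((-18.2)-(-13.7))*((-20.1)-14.3) - ((-24.9)-14.3)*((-22.1)-(-13.7))
= -174.48

No, not collinear


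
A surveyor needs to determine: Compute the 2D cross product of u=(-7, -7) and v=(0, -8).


u x v = u_x*v_y - u_y*v_x = (-7)*(-8) - (-7)*0
= 56 - 0 = 56

56


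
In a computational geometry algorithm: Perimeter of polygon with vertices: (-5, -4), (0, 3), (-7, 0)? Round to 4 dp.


Sides: (-5, -4)->(0, 3): sqrt(74) = 8.602325, (0, 3)->(-7, 0): sqrt(58) = 7.615773, (-7, 0)->(-5, -4): sqrt(20) = 4.472136
Sum = 20.690234
Perimeter = 20.6902

20.6902


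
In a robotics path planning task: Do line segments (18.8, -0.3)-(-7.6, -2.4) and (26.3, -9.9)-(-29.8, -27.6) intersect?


Cross products: d1=-671.31, d2=-1020.78, d3=269.19, d4=618.66
d1*d2 < 0 and d3*d4 < 0? no

No, they don't intersect


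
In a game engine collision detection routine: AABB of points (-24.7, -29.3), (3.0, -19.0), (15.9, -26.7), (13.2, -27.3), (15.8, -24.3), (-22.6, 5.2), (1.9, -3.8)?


x range: [-24.7, 15.9]
y range: [-29.3, 5.2]
Bounding box: (-24.7,-29.3) to (15.9,5.2)

(-24.7,-29.3) to (15.9,5.2)


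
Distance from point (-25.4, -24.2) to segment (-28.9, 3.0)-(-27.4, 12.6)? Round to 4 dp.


Project P onto AB: t = 0 (clamped to [0,1])
Closest point on segment: (-28.9, 3)
Distance: 27.4243

27.4243


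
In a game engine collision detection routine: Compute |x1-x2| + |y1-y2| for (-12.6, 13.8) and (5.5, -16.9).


|(-12.6)-5.5| + |13.8-(-16.9)| = 18.1 + 30.7 = 48.8

48.8


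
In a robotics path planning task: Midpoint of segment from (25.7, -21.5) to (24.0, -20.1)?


M = ((25.7+24)/2, ((-21.5)+(-20.1))/2)
= (24.85, -20.8)

(24.85, -20.8)


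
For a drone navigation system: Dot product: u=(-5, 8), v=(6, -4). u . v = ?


u . v = u_x*v_x + u_y*v_y = (-5)*6 + 8*(-4)
= (-30) + (-32) = -62

-62


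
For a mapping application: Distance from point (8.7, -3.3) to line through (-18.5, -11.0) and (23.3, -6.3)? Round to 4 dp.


|cross product| = 194.02
|line direction| = sqrt(1769.33) = 42.0634
Distance = 194.02/sqrt(1769.33) = 4.6126

4.6126


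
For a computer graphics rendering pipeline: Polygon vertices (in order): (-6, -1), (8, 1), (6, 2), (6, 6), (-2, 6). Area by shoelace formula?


Shoelace sum: ((-6)*1 - 8*(-1)) + (8*2 - 6*1) + (6*6 - 6*2) + (6*6 - (-2)*6) + ((-2)*(-1) - (-6)*6)
= 122
Area = |122|/2 = 61

61


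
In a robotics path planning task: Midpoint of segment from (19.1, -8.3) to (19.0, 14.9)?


M = ((19.1+19)/2, ((-8.3)+14.9)/2)
= (19.05, 3.3)

(19.05, 3.3)


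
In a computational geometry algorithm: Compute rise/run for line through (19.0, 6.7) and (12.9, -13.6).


slope = (y2-y1)/(x2-x1) = ((-13.6)-6.7)/(12.9-19) = (-20.3)/(-6.1) = 3.3279

3.3279


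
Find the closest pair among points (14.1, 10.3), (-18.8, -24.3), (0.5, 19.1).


d(P0,P1) = 47.7448, d(P0,P2) = 16.1988, d(P1,P2) = 47.4979
Closest: P0 and P2

Closest pair: (14.1, 10.3) and (0.5, 19.1), distance = 16.1988


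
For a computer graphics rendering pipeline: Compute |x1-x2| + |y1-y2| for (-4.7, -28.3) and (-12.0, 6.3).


|(-4.7)-(-12)| + |(-28.3)-6.3| = 7.3 + 34.6 = 41.9

41.9


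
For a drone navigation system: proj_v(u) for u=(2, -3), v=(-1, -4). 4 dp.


u.v = 10, |v| = sqrt(17) = 4.1231
Scalar projection = u.v / |v| = 10 / sqrt(17) = 2.4254

2.4254


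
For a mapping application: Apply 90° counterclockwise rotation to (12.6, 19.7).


90° CCW: (x,y) -> (-y, x)
(12.6,19.7) -> (-19.7, 12.6)

(-19.7, 12.6)


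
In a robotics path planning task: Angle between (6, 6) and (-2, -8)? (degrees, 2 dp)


u.v = -60, |u| = sqrt(72) = 8.4853, |v| = sqrt(68) = 8.2462
cos(theta) = u.v/(|u||v|) = -60/sqrt(4896) = -0.857493
theta = acos(-0.857493) = 149.04 degrees

149.04 degrees


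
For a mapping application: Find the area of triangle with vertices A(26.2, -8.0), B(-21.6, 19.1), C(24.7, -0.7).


Area = |x_A(y_B-y_C) + x_B(y_C-y_A) + x_C(y_A-y_B)|/2
= |518.76 + (-157.68) + (-669.37)|/2
= 308.29/2 = 154.145

154.145


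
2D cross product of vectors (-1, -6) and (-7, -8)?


u x v = u_x*v_y - u_y*v_x = (-1)*(-8) - (-6)*(-7)
= 8 - 42 = -34

-34


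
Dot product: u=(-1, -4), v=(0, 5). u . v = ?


u . v = u_x*v_x + u_y*v_y = (-1)*0 + (-4)*5
= 0 + (-20) = -20

-20


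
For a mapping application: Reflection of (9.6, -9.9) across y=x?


Reflection over y=x: (x,y) -> (y,x)
(9.6, -9.9) -> (-9.9, 9.6)

(-9.9, 9.6)


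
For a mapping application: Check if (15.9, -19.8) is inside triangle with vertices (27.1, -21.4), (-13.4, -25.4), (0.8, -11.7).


Cross products: AB x AP = -109.6, BC x BP = -321.89, CA x CP = -66.56
All same sign? yes

Yes, inside
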